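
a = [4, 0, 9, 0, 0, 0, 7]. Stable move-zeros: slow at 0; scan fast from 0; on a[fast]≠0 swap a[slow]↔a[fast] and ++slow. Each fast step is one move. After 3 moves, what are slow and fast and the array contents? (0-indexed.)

slow=2, fast=3, a=[4, 9, 0, 0, 0, 0, 7]

(s=0,f=0) a[fast]=4≠0 swap→a[0]=4 → slow++,fast++
(s=1,f=1) a[fast]=0 → fast++
(s=1,f=2) a[fast]=9≠0 swap→a[1]=9 → slow++,fast++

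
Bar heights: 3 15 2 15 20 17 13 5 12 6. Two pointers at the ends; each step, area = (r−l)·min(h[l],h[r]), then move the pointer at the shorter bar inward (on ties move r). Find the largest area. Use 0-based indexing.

[0,9] min(3,6)*9=27 best=27 * → l++
[1,9] min(15,6)*8=48 best=48 * → r--
[1,8] min(15,12)*7=84 best=84 * → r--
[1,7] min(15,5)*6=30 best=84 → r--
[1,6] min(15,13)*5=65 best=84 → r--
[1,5] min(15,17)*4=60 best=84 → l++
[2,5] min(2,17)*3=6 best=84 → l++
[3,5] min(15,17)*2=30 best=84 → l++
[4,5] min(20,17)*1=17 best=84 → r--

max area = 84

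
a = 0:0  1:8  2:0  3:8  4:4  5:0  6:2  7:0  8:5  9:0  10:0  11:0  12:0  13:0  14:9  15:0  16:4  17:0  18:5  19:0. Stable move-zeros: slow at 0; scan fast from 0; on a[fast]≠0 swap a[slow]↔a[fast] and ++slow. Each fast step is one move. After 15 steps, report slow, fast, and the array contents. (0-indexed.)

slow=6, fast=15, a=[8, 8, 4, 2, 5, 9, 0, 0, 0, 0, 0, 0, 0, 0, 0, 0, 4, 0, 5, 0]

slow=0 fast=0: a[fast]=0, fast++
slow=0 fast=1: a[fast]=8≠0 swap→a[0]=8, slow++,fast++
slow=1 fast=2: a[fast]=0, fast++
slow=1 fast=3: a[fast]=8≠0 swap→a[1]=8, slow++,fast++
slow=2 fast=4: a[fast]=4≠0 swap→a[2]=4, slow++,fast++
slow=3 fast=5: a[fast]=0, fast++
slow=3 fast=6: a[fast]=2≠0 swap→a[3]=2, slow++,fast++
slow=4 fast=7: a[fast]=0, fast++
slow=4 fast=8: a[fast]=5≠0 swap→a[4]=5, slow++,fast++
slow=5 fast=9: a[fast]=0, fast++
slow=5 fast=10: a[fast]=0, fast++
slow=5 fast=11: a[fast]=0, fast++
slow=5 fast=12: a[fast]=0, fast++
slow=5 fast=13: a[fast]=0, fast++
slow=5 fast=14: a[fast]=9≠0 swap→a[5]=9, slow++,fast++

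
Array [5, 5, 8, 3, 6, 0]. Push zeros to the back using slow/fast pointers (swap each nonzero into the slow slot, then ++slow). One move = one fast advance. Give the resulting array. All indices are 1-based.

slow=1 fast=1: a[fast]=5≠0 swap→a[1]=5, slow++,fast++
slow=2 fast=2: a[fast]=5≠0 swap→a[2]=5, slow++,fast++
slow=3 fast=3: a[fast]=8≠0 swap→a[3]=8, slow++,fast++
slow=4 fast=4: a[fast]=3≠0 swap→a[4]=3, slow++,fast++
slow=5 fast=5: a[fast]=6≠0 swap→a[5]=6, slow++,fast++
slow=6 fast=6: a[fast]=0, fast++

[5, 5, 8, 3, 6, 0]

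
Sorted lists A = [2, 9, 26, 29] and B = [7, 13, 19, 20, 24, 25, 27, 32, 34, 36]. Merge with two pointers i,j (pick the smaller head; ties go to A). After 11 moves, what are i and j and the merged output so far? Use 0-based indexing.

i=0 j=0: A[i]=2<=B[j]=7 take 2, i++
i=1 j=0: A[i]=9>B[j]=7 take 7, j++
i=1 j=1: A[i]=9<=B[j]=13 take 9, i++
i=2 j=1: A[i]=26>B[j]=13 take 13, j++
i=2 j=2: A[i]=26>B[j]=19 take 19, j++
i=2 j=3: A[i]=26>B[j]=20 take 20, j++
i=2 j=4: A[i]=26>B[j]=24 take 24, j++
i=2 j=5: A[i]=26>B[j]=25 take 25, j++
i=2 j=6: A[i]=26<=B[j]=27 take 26, i++
i=3 j=6: A[i]=29>B[j]=27 take 27, j++
i=3 j=7: A[i]=29<=B[j]=32 take 29, i++

i=4, j=7, merged so far=[2, 7, 9, 13, 19, 20, 24, 25, 26, 27, 29]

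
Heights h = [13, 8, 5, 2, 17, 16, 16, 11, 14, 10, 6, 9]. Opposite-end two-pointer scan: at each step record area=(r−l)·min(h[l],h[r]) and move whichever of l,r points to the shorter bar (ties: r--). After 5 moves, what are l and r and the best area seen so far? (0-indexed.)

[0,11] min(13,9)*11=99 best=99 * → r--
[0,10] min(13,6)*10=60 best=99 → r--
[0,9] min(13,10)*9=90 best=99 → r--
[0,8] min(13,14)*8=104 best=104 * → l++
[1,8] min(8,14)*7=56 best=104 → l++

l=2, r=8, best area=104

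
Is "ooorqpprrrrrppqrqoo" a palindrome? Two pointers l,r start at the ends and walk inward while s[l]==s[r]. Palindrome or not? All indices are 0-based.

not a palindrome (mismatch at 2,16)

[0,18] 'o'=='o' → l++,r--
[1,17] 'o'=='o' → l++,r--
[2,16] 'o'!='q' → stop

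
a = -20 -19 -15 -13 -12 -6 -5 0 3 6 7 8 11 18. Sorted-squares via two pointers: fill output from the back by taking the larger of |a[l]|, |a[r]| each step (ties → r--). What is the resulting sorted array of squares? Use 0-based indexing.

l=0 r=13: |-20|>|18| out[13]=400, l++
l=1 r=13: |-19|>|18| out[12]=361, l++
l=2 r=13: |-15|<=|18| out[11]=324, r--
l=2 r=12: |-15|>|11| out[10]=225, l++
l=3 r=12: |-13|>|11| out[9]=169, l++
l=4 r=12: |-12|>|11| out[8]=144, l++
l=5 r=12: |-6|<=|11| out[7]=121, r--
l=5 r=11: |-6|<=|8| out[6]=64, r--
l=5 r=10: |-6|<=|7| out[5]=49, r--
l=5 r=9: |-6|<=|6| out[4]=36, r--
l=5 r=8: |-6|>|3| out[3]=36, l++
l=6 r=8: |-5|>|3| out[2]=25, l++
l=7 r=8: |0|<=|3| out[1]=9, r--
l=7 r=7: |0|<=|0| out[0]=0, r--

[0, 9, 25, 36, 36, 49, 64, 121, 144, 169, 225, 324, 361, 400]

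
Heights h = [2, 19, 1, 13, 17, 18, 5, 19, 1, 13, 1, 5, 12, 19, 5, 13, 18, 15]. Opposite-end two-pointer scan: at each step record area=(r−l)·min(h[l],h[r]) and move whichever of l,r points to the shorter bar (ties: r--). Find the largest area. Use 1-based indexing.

max area = 270

[1,18] min(2,15)*17=34 best=34 * → l++
[2,18] min(19,15)*16=240 best=240 * → r--
[2,17] min(19,18)*15=270 best=270 * → r--
[2,16] min(19,13)*14=182 best=270 → r--
[2,15] min(19,5)*13=65 best=270 → r--
[2,14] min(19,19)*12=228 best=270 → r--
[2,13] min(19,12)*11=132 best=270 → r--
[2,12] min(19,5)*10=50 best=270 → r--
[2,11] min(19,1)*9=9 best=270 → r--
[2,10] min(19,13)*8=104 best=270 → r--
[2,9] min(19,1)*7=7 best=270 → r--
[2,8] min(19,19)*6=114 best=270 → r--
[2,7] min(19,5)*5=25 best=270 → r--
[2,6] min(19,18)*4=72 best=270 → r--
[2,5] min(19,17)*3=51 best=270 → r--
[2,4] min(19,13)*2=26 best=270 → r--
[2,3] min(19,1)*1=1 best=270 → r--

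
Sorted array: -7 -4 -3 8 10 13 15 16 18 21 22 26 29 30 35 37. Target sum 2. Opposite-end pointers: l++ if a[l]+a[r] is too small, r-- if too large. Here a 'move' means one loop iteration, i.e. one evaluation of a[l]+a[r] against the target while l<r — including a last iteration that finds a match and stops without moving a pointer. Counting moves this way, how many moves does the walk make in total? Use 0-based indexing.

[0,15] -7+37=30 >2 → r--
[0,14] -7+35=28 >2 → r--
[0,13] -7+30=23 >2 → r--
[0,12] -7+29=22 >2 → r--
[0,11] -7+26=19 >2 → r--
[0,10] -7+22=15 >2 → r--
[0,9] -7+21=14 >2 → r--
[0,8] -7+18=11 >2 → r--
[0,7] -7+16=9 >2 → r--
[0,6] -7+15=8 >2 → r--
[0,5] -7+13=6 >2 → r--
[0,4] -7+10=3 >2 → r--
[0,3] -7+8=1 <2 → l++
[1,3] -4+8=4 >2 → r--
[1,2] -4+-3=-7 <2 → l++

15 moves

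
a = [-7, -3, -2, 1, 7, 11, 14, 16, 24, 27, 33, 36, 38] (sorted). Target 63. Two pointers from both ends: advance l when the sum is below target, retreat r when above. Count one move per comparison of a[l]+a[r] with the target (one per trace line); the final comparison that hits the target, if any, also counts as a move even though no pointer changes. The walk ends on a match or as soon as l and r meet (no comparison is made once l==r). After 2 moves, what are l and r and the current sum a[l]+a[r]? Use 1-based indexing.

l=3, r=13, sum=36

[1,13] -7+38=31 <63 → l++
[2,13] -3+38=35 <63 → l++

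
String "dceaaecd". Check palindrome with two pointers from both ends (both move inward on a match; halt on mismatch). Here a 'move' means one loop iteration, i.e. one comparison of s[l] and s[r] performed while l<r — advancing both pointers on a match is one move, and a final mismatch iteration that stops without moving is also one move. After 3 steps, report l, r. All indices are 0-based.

l=3, r=4

[0,7] 'd'=='d' → l++,r--
[1,6] 'c'=='c' → l++,r--
[2,5] 'e'=='e' → l++,r--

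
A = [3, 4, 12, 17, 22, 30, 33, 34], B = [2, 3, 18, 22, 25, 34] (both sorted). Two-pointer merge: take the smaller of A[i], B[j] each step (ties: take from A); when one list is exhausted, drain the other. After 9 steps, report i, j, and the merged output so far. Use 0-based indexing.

[i=0,j=0] A[i]=3>B[j]=2 take 2 → j++
[i=0,j=1] A[i]=3<=B[j]=3 take 3 → i++
[i=1,j=1] A[i]=4>B[j]=3 take 3 → j++
[i=1,j=2] A[i]=4<=B[j]=18 take 4 → i++
[i=2,j=2] A[i]=12<=B[j]=18 take 12 → i++
[i=3,j=2] A[i]=17<=B[j]=18 take 17 → i++
[i=4,j=2] A[i]=22>B[j]=18 take 18 → j++
[i=4,j=3] A[i]=22<=B[j]=22 take 22 → i++
[i=5,j=3] A[i]=30>B[j]=22 take 22 → j++

i=5, j=4, merged so far=[2, 3, 3, 4, 12, 17, 18, 22, 22]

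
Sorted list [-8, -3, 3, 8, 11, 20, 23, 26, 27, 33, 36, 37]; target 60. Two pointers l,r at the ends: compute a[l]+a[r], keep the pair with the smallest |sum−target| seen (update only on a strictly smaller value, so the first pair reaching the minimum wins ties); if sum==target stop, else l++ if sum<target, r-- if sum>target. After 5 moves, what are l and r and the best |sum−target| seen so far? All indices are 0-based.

l=5, r=11, best |Δ|=12

[0,11] -8+37=29 d=31 * → l++
[1,11] -3+37=34 d=26 * → l++
[2,11] 3+37=40 d=20 * → l++
[3,11] 8+37=45 d=15 * → l++
[4,11] 11+37=48 d=12 * → l++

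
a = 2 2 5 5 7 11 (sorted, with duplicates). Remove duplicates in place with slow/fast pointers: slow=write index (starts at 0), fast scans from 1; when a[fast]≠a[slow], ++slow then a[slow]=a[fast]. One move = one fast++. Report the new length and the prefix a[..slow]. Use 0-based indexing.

length 4; prefix = [2, 5, 7, 11]

slow=0 fast=1: a[fast]=2=a[slow] dup, fast++
slow=0 fast=2: a[fast]=5≠a[slow]=2 write a[1]=5, slow++,fast++
slow=1 fast=3: a[fast]=5=a[slow] dup, fast++
slow=1 fast=4: a[fast]=7≠a[slow]=5 write a[2]=7, slow++,fast++
slow=2 fast=5: a[fast]=11≠a[slow]=7 write a[3]=11, slow++,fast++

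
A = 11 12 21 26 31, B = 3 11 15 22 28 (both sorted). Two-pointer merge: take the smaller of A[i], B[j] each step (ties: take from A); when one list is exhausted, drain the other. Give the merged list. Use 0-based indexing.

[i=0,j=0] A[i]=11>B[j]=3 take 3 → j++
[i=0,j=1] A[i]=11<=B[j]=11 take 11 → i++
[i=1,j=1] A[i]=12>B[j]=11 take 11 → j++
[i=1,j=2] A[i]=12<=B[j]=15 take 12 → i++
[i=2,j=2] A[i]=21>B[j]=15 take 15 → j++
[i=2,j=3] A[i]=21<=B[j]=22 take 21 → i++
[i=3,j=3] A[i]=26>B[j]=22 take 22 → j++
[i=3,j=4] A[i]=26<=B[j]=28 take 26 → i++
[i=4,j=4] A[i]=31>B[j]=28 take 28 → j++
[i=4,j=5] B done, take A[i]=31 → i++

[3, 11, 11, 12, 15, 21, 22, 26, 28, 31]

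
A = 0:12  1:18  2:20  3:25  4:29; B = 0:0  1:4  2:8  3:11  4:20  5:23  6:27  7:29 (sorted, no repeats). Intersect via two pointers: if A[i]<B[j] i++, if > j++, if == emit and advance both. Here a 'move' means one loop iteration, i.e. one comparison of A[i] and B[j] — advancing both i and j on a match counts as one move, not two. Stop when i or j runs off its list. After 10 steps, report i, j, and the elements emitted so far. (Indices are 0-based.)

i=4, j=7, emitted=[20]

[i=0,j=0] 12>0 → j++
[i=0,j=1] 12>4 → j++
[i=0,j=2] 12>8 → j++
[i=0,j=3] 12>11 → j++
[i=0,j=4] 12<20 → i++
[i=1,j=4] 18<20 → i++
[i=2,j=4] 20==20 emit → i++,j++
[i=3,j=5] 25>23 → j++
[i=3,j=6] 25<27 → i++
[i=4,j=6] 29>27 → j++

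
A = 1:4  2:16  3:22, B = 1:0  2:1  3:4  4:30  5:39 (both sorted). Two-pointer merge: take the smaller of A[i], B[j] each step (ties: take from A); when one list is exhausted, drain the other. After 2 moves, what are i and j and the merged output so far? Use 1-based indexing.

i=1 j=1: A[i]=4>B[j]=0 take 0, j++
i=1 j=2: A[i]=4>B[j]=1 take 1, j++

i=1, j=3, merged so far=[0, 1]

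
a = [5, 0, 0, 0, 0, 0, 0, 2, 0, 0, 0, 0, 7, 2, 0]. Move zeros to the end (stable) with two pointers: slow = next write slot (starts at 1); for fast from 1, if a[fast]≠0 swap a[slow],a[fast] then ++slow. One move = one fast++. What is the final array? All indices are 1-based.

(s=1,f=1) a[fast]=5≠0 swap→a[1]=5 → slow++,fast++
(s=2,f=2) a[fast]=0 → fast++
(s=2,f=3) a[fast]=0 → fast++
(s=2,f=4) a[fast]=0 → fast++
(s=2,f=5) a[fast]=0 → fast++
(s=2,f=6) a[fast]=0 → fast++
(s=2,f=7) a[fast]=0 → fast++
(s=2,f=8) a[fast]=2≠0 swap→a[2]=2 → slow++,fast++
(s=3,f=9) a[fast]=0 → fast++
(s=3,f=10) a[fast]=0 → fast++
(s=3,f=11) a[fast]=0 → fast++
(s=3,f=12) a[fast]=0 → fast++
(s=3,f=13) a[fast]=7≠0 swap→a[3]=7 → slow++,fast++
(s=4,f=14) a[fast]=2≠0 swap→a[4]=2 → slow++,fast++
(s=5,f=15) a[fast]=0 → fast++

[5, 2, 7, 2, 0, 0, 0, 0, 0, 0, 0, 0, 0, 0, 0]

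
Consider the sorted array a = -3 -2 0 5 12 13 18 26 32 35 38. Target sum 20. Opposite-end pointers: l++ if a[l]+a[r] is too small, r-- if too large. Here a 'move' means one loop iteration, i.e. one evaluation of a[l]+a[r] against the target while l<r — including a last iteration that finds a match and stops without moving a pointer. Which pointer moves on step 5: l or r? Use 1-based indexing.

[1,11] -3+38=35 >20 → r--
[1,10] -3+35=32 >20 → r--
[1,9] -3+32=29 >20 → r--
[1,8] -3+26=23 >20 → r--
[1,7] -3+18=15 <20 → l++

l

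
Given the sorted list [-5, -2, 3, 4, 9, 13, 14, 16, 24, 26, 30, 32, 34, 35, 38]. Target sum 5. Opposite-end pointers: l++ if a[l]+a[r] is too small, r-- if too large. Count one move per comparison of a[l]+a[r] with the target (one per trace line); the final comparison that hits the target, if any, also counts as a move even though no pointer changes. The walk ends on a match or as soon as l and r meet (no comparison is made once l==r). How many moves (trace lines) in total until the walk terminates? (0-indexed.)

14 moves

l=0 r=14: -5+38=33 >5, r--
l=0 r=13: -5+35=30 >5, r--
l=0 r=12: -5+34=29 >5, r--
l=0 r=11: -5+32=27 >5, r--
l=0 r=10: -5+30=25 >5, r--
l=0 r=9: -5+26=21 >5, r--
l=0 r=8: -5+24=19 >5, r--
l=0 r=7: -5+16=11 >5, r--
l=0 r=6: -5+14=9 >5, r--
l=0 r=5: -5+13=8 >5, r--
l=0 r=4: -5+9=4 <5, l++
l=1 r=4: -2+9=7 >5, r--
l=1 r=3: -2+4=2 <5, l++
l=2 r=3: 3+4=7 >5, r--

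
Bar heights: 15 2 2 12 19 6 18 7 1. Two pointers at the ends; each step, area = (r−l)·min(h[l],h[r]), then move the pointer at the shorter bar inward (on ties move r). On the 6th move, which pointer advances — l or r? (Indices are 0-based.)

[0,8] min(15,1)*8=8 best=8 * → r--
[0,7] min(15,7)*7=49 best=49 * → r--
[0,6] min(15,18)*6=90 best=90 * → l++
[1,6] min(2,18)*5=10 best=90 → l++
[2,6] min(2,18)*4=8 best=90 → l++
[3,6] min(12,18)*3=36 best=90 → l++

l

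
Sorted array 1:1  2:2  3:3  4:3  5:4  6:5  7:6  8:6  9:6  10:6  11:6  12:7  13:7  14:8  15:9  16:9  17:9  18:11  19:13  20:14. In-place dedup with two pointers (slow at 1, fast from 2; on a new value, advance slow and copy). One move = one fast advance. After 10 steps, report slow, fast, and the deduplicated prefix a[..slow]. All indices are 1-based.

(s=1,f=2) a[fast]=2≠a[slow]=1 write a[2]=2 → slow++,fast++
(s=2,f=3) a[fast]=3≠a[slow]=2 write a[3]=3 → slow++,fast++
(s=3,f=4) a[fast]=3=a[slow] dup → fast++
(s=3,f=5) a[fast]=4≠a[slow]=3 write a[4]=4 → slow++,fast++
(s=4,f=6) a[fast]=5≠a[slow]=4 write a[5]=5 → slow++,fast++
(s=5,f=7) a[fast]=6≠a[slow]=5 write a[6]=6 → slow++,fast++
(s=6,f=8) a[fast]=6=a[slow] dup → fast++
(s=6,f=9) a[fast]=6=a[slow] dup → fast++
(s=6,f=10) a[fast]=6=a[slow] dup → fast++
(s=6,f=11) a[fast]=6=a[slow] dup → fast++

slow=6, fast=12, prefix=[1, 2, 3, 4, 5, 6]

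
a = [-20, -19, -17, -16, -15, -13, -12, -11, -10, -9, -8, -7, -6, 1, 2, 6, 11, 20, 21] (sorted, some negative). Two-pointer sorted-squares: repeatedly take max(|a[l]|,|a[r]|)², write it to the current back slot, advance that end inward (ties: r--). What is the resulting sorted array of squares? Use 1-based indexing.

[1, 4, 36, 36, 49, 64, 81, 100, 121, 121, 144, 169, 225, 256, 289, 361, 400, 400, 441]

l=1 r=19: |-20|<=|21| out[19]=441, r--
l=1 r=18: |-20|<=|20| out[18]=400, r--
l=1 r=17: |-20|>|11| out[17]=400, l++
l=2 r=17: |-19|>|11| out[16]=361, l++
l=3 r=17: |-17|>|11| out[15]=289, l++
l=4 r=17: |-16|>|11| out[14]=256, l++
l=5 r=17: |-15|>|11| out[13]=225, l++
l=6 r=17: |-13|>|11| out[12]=169, l++
l=7 r=17: |-12|>|11| out[11]=144, l++
l=8 r=17: |-11|<=|11| out[10]=121, r--
l=8 r=16: |-11|>|6| out[9]=121, l++
l=9 r=16: |-10|>|6| out[8]=100, l++
l=10 r=16: |-9|>|6| out[7]=81, l++
l=11 r=16: |-8|>|6| out[6]=64, l++
l=12 r=16: |-7|>|6| out[5]=49, l++
l=13 r=16: |-6|<=|6| out[4]=36, r--
l=13 r=15: |-6|>|2| out[3]=36, l++
l=14 r=15: |1|<=|2| out[2]=4, r--
l=14 r=14: |1|<=|1| out[1]=1, r--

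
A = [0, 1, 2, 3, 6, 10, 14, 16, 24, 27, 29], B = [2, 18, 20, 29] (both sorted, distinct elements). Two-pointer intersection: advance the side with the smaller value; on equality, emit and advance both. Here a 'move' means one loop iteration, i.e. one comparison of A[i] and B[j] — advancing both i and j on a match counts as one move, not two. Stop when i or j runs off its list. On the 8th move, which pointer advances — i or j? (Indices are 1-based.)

[i=1,j=1] 0<2 → i++
[i=2,j=1] 1<2 → i++
[i=3,j=1] 2==2 emit → i++,j++
[i=4,j=2] 3<18 → i++
[i=5,j=2] 6<18 → i++
[i=6,j=2] 10<18 → i++
[i=7,j=2] 14<18 → i++
[i=8,j=2] 16<18 → i++

i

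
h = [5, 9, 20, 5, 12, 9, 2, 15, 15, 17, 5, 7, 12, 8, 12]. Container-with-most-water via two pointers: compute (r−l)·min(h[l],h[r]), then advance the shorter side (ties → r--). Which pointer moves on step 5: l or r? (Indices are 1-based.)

l=1 r=15: min(5,12)*14=70 best=70 *, l++
l=2 r=15: min(9,12)*13=117 best=117 *, l++
l=3 r=15: min(20,12)*12=144 best=144 *, r--
l=3 r=14: min(20,8)*11=88 best=144, r--
l=3 r=13: min(20,12)*10=120 best=144, r--

r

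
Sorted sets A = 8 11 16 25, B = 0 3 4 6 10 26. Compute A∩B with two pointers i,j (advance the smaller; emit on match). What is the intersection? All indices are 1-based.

[i=1,j=1] 8>0 → j++
[i=1,j=2] 8>3 → j++
[i=1,j=3] 8>4 → j++
[i=1,j=4] 8>6 → j++
[i=1,j=5] 8<10 → i++
[i=2,j=5] 11>10 → j++
[i=2,j=6] 11<26 → i++
[i=3,j=6] 16<26 → i++
[i=4,j=6] 25<26 → i++

intersection = []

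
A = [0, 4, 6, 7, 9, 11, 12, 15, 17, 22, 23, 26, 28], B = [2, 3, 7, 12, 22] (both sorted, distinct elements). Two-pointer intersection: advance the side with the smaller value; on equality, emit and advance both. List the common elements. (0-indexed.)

[i=0,j=0] 0<2 → i++
[i=1,j=0] 4>2 → j++
[i=1,j=1] 4>3 → j++
[i=1,j=2] 4<7 → i++
[i=2,j=2] 6<7 → i++
[i=3,j=2] 7==7 emit → i++,j++
[i=4,j=3] 9<12 → i++
[i=5,j=3] 11<12 → i++
[i=6,j=3] 12==12 emit → i++,j++
[i=7,j=4] 15<22 → i++
[i=8,j=4] 17<22 → i++
[i=9,j=4] 22==22 emit → i++,j++

intersection = [7, 12, 22]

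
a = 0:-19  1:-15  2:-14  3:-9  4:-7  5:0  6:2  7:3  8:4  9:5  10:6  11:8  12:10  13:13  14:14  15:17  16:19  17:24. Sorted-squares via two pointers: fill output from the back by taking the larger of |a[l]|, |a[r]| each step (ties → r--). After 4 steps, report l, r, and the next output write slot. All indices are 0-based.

l=0 r=17: |-19|<=|24| out[17]=576, r--
l=0 r=16: |-19|<=|19| out[16]=361, r--
l=0 r=15: |-19|>|17| out[15]=361, l++
l=1 r=15: |-15|<=|17| out[14]=289, r--

l=1, r=14, next write slot=13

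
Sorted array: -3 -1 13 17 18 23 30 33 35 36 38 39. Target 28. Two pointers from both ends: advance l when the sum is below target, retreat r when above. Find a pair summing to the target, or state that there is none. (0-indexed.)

no pair

l=0 r=11: -3+39=36 >28, r--
l=0 r=10: -3+38=35 >28, r--
l=0 r=9: -3+36=33 >28, r--
l=0 r=8: -3+35=32 >28, r--
l=0 r=7: -3+33=30 >28, r--
l=0 r=6: -3+30=27 <28, l++
l=1 r=6: -1+30=29 >28, r--
l=1 r=5: -1+23=22 <28, l++
l=2 r=5: 13+23=36 >28, r--
l=2 r=4: 13+18=31 >28, r--
l=2 r=3: 13+17=30 >28, r--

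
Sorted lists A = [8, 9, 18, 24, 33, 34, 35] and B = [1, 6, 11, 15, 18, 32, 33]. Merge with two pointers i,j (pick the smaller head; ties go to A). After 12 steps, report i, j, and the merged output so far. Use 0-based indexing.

[i=0,j=0] A[i]=8>B[j]=1 take 1 → j++
[i=0,j=1] A[i]=8>B[j]=6 take 6 → j++
[i=0,j=2] A[i]=8<=B[j]=11 take 8 → i++
[i=1,j=2] A[i]=9<=B[j]=11 take 9 → i++
[i=2,j=2] A[i]=18>B[j]=11 take 11 → j++
[i=2,j=3] A[i]=18>B[j]=15 take 15 → j++
[i=2,j=4] A[i]=18<=B[j]=18 take 18 → i++
[i=3,j=4] A[i]=24>B[j]=18 take 18 → j++
[i=3,j=5] A[i]=24<=B[j]=32 take 24 → i++
[i=4,j=5] A[i]=33>B[j]=32 take 32 → j++
[i=4,j=6] A[i]=33<=B[j]=33 take 33 → i++
[i=5,j=6] A[i]=34>B[j]=33 take 33 → j++

i=5, j=7, merged so far=[1, 6, 8, 9, 11, 15, 18, 18, 24, 32, 33, 33]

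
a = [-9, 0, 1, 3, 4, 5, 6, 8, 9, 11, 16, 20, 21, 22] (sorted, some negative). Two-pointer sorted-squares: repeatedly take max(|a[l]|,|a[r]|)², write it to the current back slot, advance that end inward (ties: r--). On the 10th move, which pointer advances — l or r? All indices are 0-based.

r

[0,13] |-9|<=|22| out[13]=484 → r--
[0,12] |-9|<=|21| out[12]=441 → r--
[0,11] |-9|<=|20| out[11]=400 → r--
[0,10] |-9|<=|16| out[10]=256 → r--
[0,9] |-9|<=|11| out[9]=121 → r--
[0,8] |-9|<=|9| out[8]=81 → r--
[0,7] |-9|>|8| out[7]=81 → l++
[1,7] |0|<=|8| out[6]=64 → r--
[1,6] |0|<=|6| out[5]=36 → r--
[1,5] |0|<=|5| out[4]=25 → r--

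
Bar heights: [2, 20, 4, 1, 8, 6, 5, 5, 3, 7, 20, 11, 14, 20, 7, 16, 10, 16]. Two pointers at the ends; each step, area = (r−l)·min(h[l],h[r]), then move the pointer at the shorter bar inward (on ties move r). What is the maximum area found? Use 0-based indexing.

[0,17] min(2,16)*17=34 best=34 * → l++
[1,17] min(20,16)*16=256 best=256 * → r--
[1,16] min(20,10)*15=150 best=256 → r--
[1,15] min(20,16)*14=224 best=256 → r--
[1,14] min(20,7)*13=91 best=256 → r--
[1,13] min(20,20)*12=240 best=256 → r--
[1,12] min(20,14)*11=154 best=256 → r--
[1,11] min(20,11)*10=110 best=256 → r--
[1,10] min(20,20)*9=180 best=256 → r--
[1,9] min(20,7)*8=56 best=256 → r--
[1,8] min(20,3)*7=21 best=256 → r--
[1,7] min(20,5)*6=30 best=256 → r--
[1,6] min(20,5)*5=25 best=256 → r--
[1,5] min(20,6)*4=24 best=256 → r--
[1,4] min(20,8)*3=24 best=256 → r--
[1,3] min(20,1)*2=2 best=256 → r--
[1,2] min(20,4)*1=4 best=256 → r--

max area = 256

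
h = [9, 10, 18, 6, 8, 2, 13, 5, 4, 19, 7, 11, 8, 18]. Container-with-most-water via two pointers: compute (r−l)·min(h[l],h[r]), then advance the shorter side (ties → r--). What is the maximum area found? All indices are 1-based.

[1,14] min(9,18)*13=117 best=117 * → l++
[2,14] min(10,18)*12=120 best=120 * → l++
[3,14] min(18,18)*11=198 best=198 * → r--
[3,13] min(18,8)*10=80 best=198 → r--
[3,12] min(18,11)*9=99 best=198 → r--
[3,11] min(18,7)*8=56 best=198 → r--
[3,10] min(18,19)*7=126 best=198 → l++
[4,10] min(6,19)*6=36 best=198 → l++
[5,10] min(8,19)*5=40 best=198 → l++
[6,10] min(2,19)*4=8 best=198 → l++
[7,10] min(13,19)*3=39 best=198 → l++
[8,10] min(5,19)*2=10 best=198 → l++
[9,10] min(4,19)*1=4 best=198 → l++

max area = 198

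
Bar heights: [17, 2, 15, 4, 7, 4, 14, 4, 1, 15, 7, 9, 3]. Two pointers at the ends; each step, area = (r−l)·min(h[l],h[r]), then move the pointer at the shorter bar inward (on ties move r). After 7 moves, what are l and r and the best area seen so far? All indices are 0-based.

l=0, r=5, best area=135

[0,12] min(17,3)*12=36 best=36 * → r--
[0,11] min(17,9)*11=99 best=99 * → r--
[0,10] min(17,7)*10=70 best=99 → r--
[0,9] min(17,15)*9=135 best=135 * → r--
[0,8] min(17,1)*8=8 best=135 → r--
[0,7] min(17,4)*7=28 best=135 → r--
[0,6] min(17,14)*6=84 best=135 → r--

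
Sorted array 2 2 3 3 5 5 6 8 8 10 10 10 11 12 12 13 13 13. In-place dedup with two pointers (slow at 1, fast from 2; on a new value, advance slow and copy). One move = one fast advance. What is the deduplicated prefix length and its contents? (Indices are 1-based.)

slow=1 fast=2: a[fast]=2=a[slow] dup, fast++
slow=1 fast=3: a[fast]=3≠a[slow]=2 write a[2]=3, slow++,fast++
slow=2 fast=4: a[fast]=3=a[slow] dup, fast++
slow=2 fast=5: a[fast]=5≠a[slow]=3 write a[3]=5, slow++,fast++
slow=3 fast=6: a[fast]=5=a[slow] dup, fast++
slow=3 fast=7: a[fast]=6≠a[slow]=5 write a[4]=6, slow++,fast++
slow=4 fast=8: a[fast]=8≠a[slow]=6 write a[5]=8, slow++,fast++
slow=5 fast=9: a[fast]=8=a[slow] dup, fast++
slow=5 fast=10: a[fast]=10≠a[slow]=8 write a[6]=10, slow++,fast++
slow=6 fast=11: a[fast]=10=a[slow] dup, fast++
slow=6 fast=12: a[fast]=10=a[slow] dup, fast++
slow=6 fast=13: a[fast]=11≠a[slow]=10 write a[7]=11, slow++,fast++
slow=7 fast=14: a[fast]=12≠a[slow]=11 write a[8]=12, slow++,fast++
slow=8 fast=15: a[fast]=12=a[slow] dup, fast++
slow=8 fast=16: a[fast]=13≠a[slow]=12 write a[9]=13, slow++,fast++
slow=9 fast=17: a[fast]=13=a[slow] dup, fast++
slow=9 fast=18: a[fast]=13=a[slow] dup, fast++

length 9; prefix = [2, 3, 5, 6, 8, 10, 11, 12, 13]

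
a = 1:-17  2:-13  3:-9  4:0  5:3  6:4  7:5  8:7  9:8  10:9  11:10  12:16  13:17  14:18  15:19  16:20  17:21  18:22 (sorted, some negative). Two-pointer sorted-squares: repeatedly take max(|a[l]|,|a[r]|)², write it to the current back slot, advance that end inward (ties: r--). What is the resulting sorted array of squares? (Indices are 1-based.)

[1,18] |-17|<=|22| out[18]=484 → r--
[1,17] |-17|<=|21| out[17]=441 → r--
[1,16] |-17|<=|20| out[16]=400 → r--
[1,15] |-17|<=|19| out[15]=361 → r--
[1,14] |-17|<=|18| out[14]=324 → r--
[1,13] |-17|<=|17| out[13]=289 → r--
[1,12] |-17|>|16| out[12]=289 → l++
[2,12] |-13|<=|16| out[11]=256 → r--
[2,11] |-13|>|10| out[10]=169 → l++
[3,11] |-9|<=|10| out[9]=100 → r--
[3,10] |-9|<=|9| out[8]=81 → r--
[3,9] |-9|>|8| out[7]=81 → l++
[4,9] |0|<=|8| out[6]=64 → r--
[4,8] |0|<=|7| out[5]=49 → r--
[4,7] |0|<=|5| out[4]=25 → r--
[4,6] |0|<=|4| out[3]=16 → r--
[4,5] |0|<=|3| out[2]=9 → r--
[4,4] |0|<=|0| out[1]=0 → r--

[0, 9, 16, 25, 49, 64, 81, 81, 100, 169, 256, 289, 289, 324, 361, 400, 441, 484]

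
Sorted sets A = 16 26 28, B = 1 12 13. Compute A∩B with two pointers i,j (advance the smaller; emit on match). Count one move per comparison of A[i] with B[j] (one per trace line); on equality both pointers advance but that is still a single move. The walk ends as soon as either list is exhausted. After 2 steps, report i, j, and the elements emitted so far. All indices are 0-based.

i=0, j=2, emitted=[]

i=0 j=0: 16>1, j++
i=0 j=1: 16>12, j++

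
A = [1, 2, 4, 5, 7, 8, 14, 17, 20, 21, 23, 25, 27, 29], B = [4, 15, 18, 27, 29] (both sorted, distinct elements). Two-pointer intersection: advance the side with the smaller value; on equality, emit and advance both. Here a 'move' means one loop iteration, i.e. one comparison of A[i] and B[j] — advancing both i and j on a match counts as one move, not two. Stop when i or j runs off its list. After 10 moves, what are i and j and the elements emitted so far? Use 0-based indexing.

i=0 j=0: 1<4, i++
i=1 j=0: 2<4, i++
i=2 j=0: 4==4 emit, i++,j++
i=3 j=1: 5<15, i++
i=4 j=1: 7<15, i++
i=5 j=1: 8<15, i++
i=6 j=1: 14<15, i++
i=7 j=1: 17>15, j++
i=7 j=2: 17<18, i++
i=8 j=2: 20>18, j++

i=8, j=3, emitted=[4]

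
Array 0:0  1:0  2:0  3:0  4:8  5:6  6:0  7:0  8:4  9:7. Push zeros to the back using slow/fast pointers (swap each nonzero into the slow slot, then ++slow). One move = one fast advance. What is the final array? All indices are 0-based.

slow=0 fast=0: a[fast]=0, fast++
slow=0 fast=1: a[fast]=0, fast++
slow=0 fast=2: a[fast]=0, fast++
slow=0 fast=3: a[fast]=0, fast++
slow=0 fast=4: a[fast]=8≠0 swap→a[0]=8, slow++,fast++
slow=1 fast=5: a[fast]=6≠0 swap→a[1]=6, slow++,fast++
slow=2 fast=6: a[fast]=0, fast++
slow=2 fast=7: a[fast]=0, fast++
slow=2 fast=8: a[fast]=4≠0 swap→a[2]=4, slow++,fast++
slow=3 fast=9: a[fast]=7≠0 swap→a[3]=7, slow++,fast++

[8, 6, 4, 7, 0, 0, 0, 0, 0, 0]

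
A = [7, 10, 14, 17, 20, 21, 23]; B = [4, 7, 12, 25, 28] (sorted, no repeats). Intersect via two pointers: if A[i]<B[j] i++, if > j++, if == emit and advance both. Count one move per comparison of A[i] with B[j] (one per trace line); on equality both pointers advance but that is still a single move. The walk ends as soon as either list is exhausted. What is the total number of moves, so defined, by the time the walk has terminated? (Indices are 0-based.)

i=0 j=0: 7>4, j++
i=0 j=1: 7==7 emit, i++,j++
i=1 j=2: 10<12, i++
i=2 j=2: 14>12, j++
i=2 j=3: 14<25, i++
i=3 j=3: 17<25, i++
i=4 j=3: 20<25, i++
i=5 j=3: 21<25, i++
i=6 j=3: 23<25, i++

9 moves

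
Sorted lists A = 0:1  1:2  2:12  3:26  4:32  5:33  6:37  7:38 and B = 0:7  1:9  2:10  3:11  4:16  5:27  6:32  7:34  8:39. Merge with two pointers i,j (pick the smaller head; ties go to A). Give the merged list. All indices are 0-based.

i=0 j=0: A[i]=1<=B[j]=7 take 1, i++
i=1 j=0: A[i]=2<=B[j]=7 take 2, i++
i=2 j=0: A[i]=12>B[j]=7 take 7, j++
i=2 j=1: A[i]=12>B[j]=9 take 9, j++
i=2 j=2: A[i]=12>B[j]=10 take 10, j++
i=2 j=3: A[i]=12>B[j]=11 take 11, j++
i=2 j=4: A[i]=12<=B[j]=16 take 12, i++
i=3 j=4: A[i]=26>B[j]=16 take 16, j++
i=3 j=5: A[i]=26<=B[j]=27 take 26, i++
i=4 j=5: A[i]=32>B[j]=27 take 27, j++
i=4 j=6: A[i]=32<=B[j]=32 take 32, i++
i=5 j=6: A[i]=33>B[j]=32 take 32, j++
i=5 j=7: A[i]=33<=B[j]=34 take 33, i++
i=6 j=7: A[i]=37>B[j]=34 take 34, j++
i=6 j=8: A[i]=37<=B[j]=39 take 37, i++
i=7 j=8: A[i]=38<=B[j]=39 take 38, i++
i=8 j=8: A done, take B[j]=39, j++

[1, 2, 7, 9, 10, 11, 12, 16, 26, 27, 32, 32, 33, 34, 37, 38, 39]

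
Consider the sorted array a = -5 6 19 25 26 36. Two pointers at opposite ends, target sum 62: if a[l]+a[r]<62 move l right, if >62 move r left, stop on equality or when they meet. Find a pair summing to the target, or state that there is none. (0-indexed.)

l=0 r=5: -5+36=31 <62, l++
l=1 r=5: 6+36=42 <62, l++
l=2 r=5: 19+36=55 <62, l++
l=3 r=5: 25+36=61 <62, l++
l=4 r=5: 26+36=62, found

(26, 36)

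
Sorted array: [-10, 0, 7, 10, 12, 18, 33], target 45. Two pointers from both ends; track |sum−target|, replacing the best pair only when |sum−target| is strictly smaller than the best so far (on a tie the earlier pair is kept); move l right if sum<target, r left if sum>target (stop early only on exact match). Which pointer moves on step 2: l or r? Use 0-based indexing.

l

l=0 r=6: -10+33=23 d=22 *, l++
l=1 r=6: 0+33=33 d=12 *, l++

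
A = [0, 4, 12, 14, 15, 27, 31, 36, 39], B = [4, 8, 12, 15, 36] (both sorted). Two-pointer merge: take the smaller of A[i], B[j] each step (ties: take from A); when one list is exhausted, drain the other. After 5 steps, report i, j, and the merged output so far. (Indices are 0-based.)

[i=0,j=0] A[i]=0<=B[j]=4 take 0 → i++
[i=1,j=0] A[i]=4<=B[j]=4 take 4 → i++
[i=2,j=0] A[i]=12>B[j]=4 take 4 → j++
[i=2,j=1] A[i]=12>B[j]=8 take 8 → j++
[i=2,j=2] A[i]=12<=B[j]=12 take 12 → i++

i=3, j=2, merged so far=[0, 4, 4, 8, 12]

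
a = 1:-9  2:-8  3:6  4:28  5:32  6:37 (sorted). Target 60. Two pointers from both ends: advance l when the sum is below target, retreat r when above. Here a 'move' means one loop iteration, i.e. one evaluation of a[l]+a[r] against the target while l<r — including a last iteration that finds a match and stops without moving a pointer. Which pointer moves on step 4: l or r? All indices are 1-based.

l=1 r=6: -9+37=28 <60, l++
l=2 r=6: -8+37=29 <60, l++
l=3 r=6: 6+37=43 <60, l++
l=4 r=6: 28+37=65 >60, r--

r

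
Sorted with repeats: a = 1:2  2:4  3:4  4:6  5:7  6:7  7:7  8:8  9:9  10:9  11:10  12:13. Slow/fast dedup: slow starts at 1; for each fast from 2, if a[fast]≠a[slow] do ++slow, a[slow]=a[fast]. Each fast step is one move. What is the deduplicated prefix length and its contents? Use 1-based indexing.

length 8; prefix = [2, 4, 6, 7, 8, 9, 10, 13]

(s=1,f=2) a[fast]=4≠a[slow]=2 write a[2]=4 → slow++,fast++
(s=2,f=3) a[fast]=4=a[slow] dup → fast++
(s=2,f=4) a[fast]=6≠a[slow]=4 write a[3]=6 → slow++,fast++
(s=3,f=5) a[fast]=7≠a[slow]=6 write a[4]=7 → slow++,fast++
(s=4,f=6) a[fast]=7=a[slow] dup → fast++
(s=4,f=7) a[fast]=7=a[slow] dup → fast++
(s=4,f=8) a[fast]=8≠a[slow]=7 write a[5]=8 → slow++,fast++
(s=5,f=9) a[fast]=9≠a[slow]=8 write a[6]=9 → slow++,fast++
(s=6,f=10) a[fast]=9=a[slow] dup → fast++
(s=6,f=11) a[fast]=10≠a[slow]=9 write a[7]=10 → slow++,fast++
(s=7,f=12) a[fast]=13≠a[slow]=10 write a[8]=13 → slow++,fast++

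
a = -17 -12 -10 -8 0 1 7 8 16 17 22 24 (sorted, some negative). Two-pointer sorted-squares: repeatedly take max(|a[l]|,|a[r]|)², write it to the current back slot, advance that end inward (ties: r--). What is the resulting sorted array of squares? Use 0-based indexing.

l=0 r=11: |-17|<=|24| out[11]=576, r--
l=0 r=10: |-17|<=|22| out[10]=484, r--
l=0 r=9: |-17|<=|17| out[9]=289, r--
l=0 r=8: |-17|>|16| out[8]=289, l++
l=1 r=8: |-12|<=|16| out[7]=256, r--
l=1 r=7: |-12|>|8| out[6]=144, l++
l=2 r=7: |-10|>|8| out[5]=100, l++
l=3 r=7: |-8|<=|8| out[4]=64, r--
l=3 r=6: |-8|>|7| out[3]=64, l++
l=4 r=6: |0|<=|7| out[2]=49, r--
l=4 r=5: |0|<=|1| out[1]=1, r--
l=4 r=4: |0|<=|0| out[0]=0, r--

[0, 1, 49, 64, 64, 100, 144, 256, 289, 289, 484, 576]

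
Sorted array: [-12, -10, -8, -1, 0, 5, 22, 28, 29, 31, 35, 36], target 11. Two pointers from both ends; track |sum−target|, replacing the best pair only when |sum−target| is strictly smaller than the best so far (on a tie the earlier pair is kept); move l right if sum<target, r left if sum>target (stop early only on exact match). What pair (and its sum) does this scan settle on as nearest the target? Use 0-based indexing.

[0,11] -12+36=24 d=13 * → r--
[0,10] -12+35=23 d=12 * → r--
[0,9] -12+31=19 d=8 * → r--
[0,8] -12+29=17 d=6 * → r--
[0,7] -12+28=16 d=5 * → r--
[0,6] -12+22=10 d=1 * → l++
[1,6] -10+22=12 d=1 → r--
[1,5] -10+5=-5 d=16 → l++
[2,5] -8+5=-3 d=14 → l++
[3,5] -1+5=4 d=7 → l++
[4,5] 0+5=5 d=6 → l++

pair (-12, 22) with sum 10 (|Δ|=1)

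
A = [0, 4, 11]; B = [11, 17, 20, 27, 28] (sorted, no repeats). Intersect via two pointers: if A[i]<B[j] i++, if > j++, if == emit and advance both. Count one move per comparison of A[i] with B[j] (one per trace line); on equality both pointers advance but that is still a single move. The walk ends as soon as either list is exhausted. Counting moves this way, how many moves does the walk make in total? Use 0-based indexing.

3 moves

[i=0,j=0] 0<11 → i++
[i=1,j=0] 4<11 → i++
[i=2,j=0] 11==11 emit → i++,j++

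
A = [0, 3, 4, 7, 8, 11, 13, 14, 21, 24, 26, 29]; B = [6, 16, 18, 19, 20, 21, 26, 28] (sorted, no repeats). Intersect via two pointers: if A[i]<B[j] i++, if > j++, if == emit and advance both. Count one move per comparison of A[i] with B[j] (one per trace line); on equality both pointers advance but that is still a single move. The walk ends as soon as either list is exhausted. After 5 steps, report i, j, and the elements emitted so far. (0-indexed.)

i=4, j=1, emitted=[]

i=0 j=0: 0<6, i++
i=1 j=0: 3<6, i++
i=2 j=0: 4<6, i++
i=3 j=0: 7>6, j++
i=3 j=1: 7<16, i++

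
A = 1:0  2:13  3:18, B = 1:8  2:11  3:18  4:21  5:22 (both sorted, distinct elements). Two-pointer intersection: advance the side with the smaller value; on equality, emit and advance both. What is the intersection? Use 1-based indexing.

i=1 j=1: 0<8, i++
i=2 j=1: 13>8, j++
i=2 j=2: 13>11, j++
i=2 j=3: 13<18, i++
i=3 j=3: 18==18 emit, i++,j++

intersection = [18]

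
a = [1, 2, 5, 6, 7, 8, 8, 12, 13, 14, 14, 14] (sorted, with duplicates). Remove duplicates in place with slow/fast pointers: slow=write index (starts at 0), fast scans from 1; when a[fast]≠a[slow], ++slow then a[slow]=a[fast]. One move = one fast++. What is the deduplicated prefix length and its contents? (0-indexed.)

length 9; prefix = [1, 2, 5, 6, 7, 8, 12, 13, 14]

slow=0 fast=1: a[fast]=2≠a[slow]=1 write a[1]=2, slow++,fast++
slow=1 fast=2: a[fast]=5≠a[slow]=2 write a[2]=5, slow++,fast++
slow=2 fast=3: a[fast]=6≠a[slow]=5 write a[3]=6, slow++,fast++
slow=3 fast=4: a[fast]=7≠a[slow]=6 write a[4]=7, slow++,fast++
slow=4 fast=5: a[fast]=8≠a[slow]=7 write a[5]=8, slow++,fast++
slow=5 fast=6: a[fast]=8=a[slow] dup, fast++
slow=5 fast=7: a[fast]=12≠a[slow]=8 write a[6]=12, slow++,fast++
slow=6 fast=8: a[fast]=13≠a[slow]=12 write a[7]=13, slow++,fast++
slow=7 fast=9: a[fast]=14≠a[slow]=13 write a[8]=14, slow++,fast++
slow=8 fast=10: a[fast]=14=a[slow] dup, fast++
slow=8 fast=11: a[fast]=14=a[slow] dup, fast++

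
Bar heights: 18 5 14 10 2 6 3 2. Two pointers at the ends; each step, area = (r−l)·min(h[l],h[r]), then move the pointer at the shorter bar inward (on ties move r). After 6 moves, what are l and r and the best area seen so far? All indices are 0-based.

l=0 r=7: min(18,2)*7=14 best=14 *, r--
l=0 r=6: min(18,3)*6=18 best=18 *, r--
l=0 r=5: min(18,6)*5=30 best=30 *, r--
l=0 r=4: min(18,2)*4=8 best=30, r--
l=0 r=3: min(18,10)*3=30 best=30, r--
l=0 r=2: min(18,14)*2=28 best=30, r--

l=0, r=1, best area=30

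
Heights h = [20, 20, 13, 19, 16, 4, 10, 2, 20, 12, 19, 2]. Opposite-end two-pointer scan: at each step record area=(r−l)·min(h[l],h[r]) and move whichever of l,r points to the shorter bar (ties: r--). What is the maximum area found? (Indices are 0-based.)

[0,11] min(20,2)*11=22 best=22 * → r--
[0,10] min(20,19)*10=190 best=190 * → r--
[0,9] min(20,12)*9=108 best=190 → r--
[0,8] min(20,20)*8=160 best=190 → r--
[0,7] min(20,2)*7=14 best=190 → r--
[0,6] min(20,10)*6=60 best=190 → r--
[0,5] min(20,4)*5=20 best=190 → r--
[0,4] min(20,16)*4=64 best=190 → r--
[0,3] min(20,19)*3=57 best=190 → r--
[0,2] min(20,13)*2=26 best=190 → r--
[0,1] min(20,20)*1=20 best=190 → r--

max area = 190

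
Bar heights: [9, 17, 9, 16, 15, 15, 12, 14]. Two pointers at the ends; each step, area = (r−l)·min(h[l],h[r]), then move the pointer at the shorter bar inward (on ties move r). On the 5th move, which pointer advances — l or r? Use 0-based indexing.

r

l=0 r=7: min(9,14)*7=63 best=63 *, l++
l=1 r=7: min(17,14)*6=84 best=84 *, r--
l=1 r=6: min(17,12)*5=60 best=84, r--
l=1 r=5: min(17,15)*4=60 best=84, r--
l=1 r=4: min(17,15)*3=45 best=84, r--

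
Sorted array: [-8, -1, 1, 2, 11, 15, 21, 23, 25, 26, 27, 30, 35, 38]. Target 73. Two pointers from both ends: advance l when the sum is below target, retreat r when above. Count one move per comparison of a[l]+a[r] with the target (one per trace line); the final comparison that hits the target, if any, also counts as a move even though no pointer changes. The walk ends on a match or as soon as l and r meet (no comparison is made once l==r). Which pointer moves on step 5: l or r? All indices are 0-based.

l

[0,13] -8+38=30 <73 → l++
[1,13] -1+38=37 <73 → l++
[2,13] 1+38=39 <73 → l++
[3,13] 2+38=40 <73 → l++
[4,13] 11+38=49 <73 → l++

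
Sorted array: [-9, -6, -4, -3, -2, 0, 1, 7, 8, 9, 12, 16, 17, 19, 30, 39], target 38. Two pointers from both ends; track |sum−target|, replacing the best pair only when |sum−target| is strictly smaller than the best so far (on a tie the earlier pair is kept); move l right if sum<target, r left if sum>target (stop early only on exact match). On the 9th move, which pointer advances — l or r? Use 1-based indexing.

l

[1,16] -9+39=30 d=8 * → l++
[2,16] -6+39=33 d=5 * → l++
[3,16] -4+39=35 d=3 * → l++
[4,16] -3+39=36 d=2 * → l++
[5,16] -2+39=37 d=1 * → l++
[6,16] 0+39=39 d=1 → r--
[6,15] 0+30=30 d=8 → l++
[7,15] 1+30=31 d=7 → l++
[8,15] 7+30=37 d=1 → l++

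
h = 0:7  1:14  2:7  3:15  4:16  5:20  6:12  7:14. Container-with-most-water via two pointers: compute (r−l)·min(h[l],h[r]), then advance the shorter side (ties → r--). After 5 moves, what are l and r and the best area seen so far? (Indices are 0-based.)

l=3, r=5, best area=84

l=0 r=7: min(7,14)*7=49 best=49 *, l++
l=1 r=7: min(14,14)*6=84 best=84 *, r--
l=1 r=6: min(14,12)*5=60 best=84, r--
l=1 r=5: min(14,20)*4=56 best=84, l++
l=2 r=5: min(7,20)*3=21 best=84, l++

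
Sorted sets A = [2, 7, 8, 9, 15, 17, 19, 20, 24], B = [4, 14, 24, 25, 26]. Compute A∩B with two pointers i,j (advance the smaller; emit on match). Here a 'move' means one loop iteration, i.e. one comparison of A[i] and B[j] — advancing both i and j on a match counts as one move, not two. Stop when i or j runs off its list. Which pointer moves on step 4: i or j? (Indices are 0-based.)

i

[i=0,j=0] 2<4 → i++
[i=1,j=0] 7>4 → j++
[i=1,j=1] 7<14 → i++
[i=2,j=1] 8<14 → i++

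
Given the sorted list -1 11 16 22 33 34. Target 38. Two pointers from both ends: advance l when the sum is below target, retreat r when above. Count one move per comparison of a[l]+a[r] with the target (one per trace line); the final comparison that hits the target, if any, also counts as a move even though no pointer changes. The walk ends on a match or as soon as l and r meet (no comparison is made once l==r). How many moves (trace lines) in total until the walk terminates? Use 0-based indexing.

5 moves

[0,5] -1+34=33 <38 → l++
[1,5] 11+34=45 >38 → r--
[1,4] 11+33=44 >38 → r--
[1,3] 11+22=33 <38 → l++
[2,3] 16+22=38 → found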